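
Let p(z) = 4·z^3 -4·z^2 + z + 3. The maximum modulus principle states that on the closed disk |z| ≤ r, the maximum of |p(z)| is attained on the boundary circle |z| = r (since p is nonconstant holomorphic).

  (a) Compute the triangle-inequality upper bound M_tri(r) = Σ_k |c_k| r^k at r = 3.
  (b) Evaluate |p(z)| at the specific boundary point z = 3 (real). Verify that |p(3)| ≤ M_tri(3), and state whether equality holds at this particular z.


Coefficients: c_0 = 3, c_1 = 1, c_2 = -4, c_3 = 4. Radius r = 3.
Part (a). Triangle bound: M_tri(r) = Σ_k |c_k| r^k
  = |3|·3^0 + |1|·3^1 + |-4|·3^2 + |4|·3^3
  = 3 + 3 + 36 + 108 = 150.
This bounds M(r) := max_{|z|=r} |p(z)| from above; equality holds iff all terms c_k z^k can be made to align in phase at a single z on |z|=r.
Part (b). At z = 3 (real, on the circle |z| = r):
  p(3) = (3)·3^0 + (1)·3^1 + (-4)·3^2 + (4)·3^3 = 78.
  |p(3)| = 78.
Check: |p(3)| = 78 ≤ 150 = M_tri(3). ✓ Equality does not hold at z = 3 (the coefficients have mixed signs, so the terms do not all align in phase there).

M_tri(3) = 150; |p(3)| = 78; equality at z=3: no.


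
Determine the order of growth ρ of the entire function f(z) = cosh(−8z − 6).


cosh(w) is a linear combination of e^{iw} and e^{−iw} (or e^w, e^{−w} in the hyperbolic case), so |cosh(w)| ≤ e^{|w|}. With w = −8z − 6, |w| ≤ 8|z| + 6 = 8r + 6 on |z| = r, giving M(r) ≤ e^{8r + 6}, so ρ ≤ 1. On a suitable ray (z = it for sin/cos; z = t for sinh/cosh, t real → ∞), |cosh(−8z − 6)| grows like e^{8|t|}/2, so ρ ≥ 1. Hence ρ = 1.
Therefore ρ = 1.

Order ρ = 1.


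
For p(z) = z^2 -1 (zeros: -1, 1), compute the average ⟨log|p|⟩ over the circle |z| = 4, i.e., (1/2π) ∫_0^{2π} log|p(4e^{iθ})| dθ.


Zeros: -1, 1; r = 4.
Inside |z| < r: -1, 1. Outside (|z| ≥ r): ∅.
p(0) = -1, so log|p(0)| = log(1) = 0.0000.
Apply Jensen: I(r) = log|p(0)| + Σ_k log(r/|z_k|), summed over zeros inside |z| < r.
  log(r/|z_k|) for z_k = -1: log(4/1) = 1.3863
  log(r/|z_k|) for z_k = 1: log(4/1) = 1.3863
Sum over inside zeros: 2.7726.
I(r) = log|p(0)| + (inside sum) = 0.0000 + 2.7726 = 2.7726.
Closed form (all zeros inside, monic): I(r) = n·log(r) = 2·log(4) = 2.7726. ✓

I(r) ≈ 2.7726.


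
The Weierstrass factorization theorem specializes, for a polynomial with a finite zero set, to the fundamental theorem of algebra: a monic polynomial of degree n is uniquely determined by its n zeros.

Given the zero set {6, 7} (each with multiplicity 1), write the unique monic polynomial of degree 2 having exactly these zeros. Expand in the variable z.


The polynomial is p(z) = ∏_{α ∈ S} (z − α), where S = {6, 7}.
Expanding the product yields: p(z) = z^2 -13·z + 42.
The resulting polynomial has degree 2 and real coefficients as required.

p(z) = z^2 -13·z + 42.


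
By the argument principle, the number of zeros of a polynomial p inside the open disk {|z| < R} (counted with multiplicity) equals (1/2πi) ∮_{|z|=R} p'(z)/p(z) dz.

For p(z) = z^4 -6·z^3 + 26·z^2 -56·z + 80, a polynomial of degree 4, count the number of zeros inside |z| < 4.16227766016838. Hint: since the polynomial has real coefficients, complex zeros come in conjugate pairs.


The zeros of p are: (1 + 3i), (1 - 3i), (2 + 2i), (2 - 2i).
Their magnitudes are: 3.162, 3.162, 2.828, 2.828.
Zeros with |z| < R = 4.16227766016838: (1 + 3i), (1 - 3i), (2 + 2i), (2 - 2i).
Count = 4.
By the argument principle, (1/2πi) ∮_{|z|=R} p'(z)/p(z) dz equals exactly this count.

Number of zeros inside |z| < 4.16227766016838: 4.


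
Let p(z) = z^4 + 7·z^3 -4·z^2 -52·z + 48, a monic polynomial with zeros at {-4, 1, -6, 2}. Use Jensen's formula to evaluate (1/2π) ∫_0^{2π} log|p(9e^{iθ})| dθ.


Zeros: -6, -4, 1, 2; r = 9.
Inside |z| < r: -6, -4, 1, 2. Outside (|z| ≥ r): ∅.
p(0) = 48, so log|p(0)| = log(48) = 3.8712.
Apply Jensen: I(r) = log|p(0)| + Σ_k log(r/|z_k|), summed over zeros inside |z| < r.
  log(r/|z_k|) for z_k = -4: log(9/4) = 0.8109
  log(r/|z_k|) for z_k = 1: log(9/1) = 2.1972
  log(r/|z_k|) for z_k = -6: log(9/6) = 0.4055
  log(r/|z_k|) for z_k = 2: log(9/2) = 1.5041
Sum over inside zeros: 4.9177.
I(r) = log|p(0)| + (inside sum) = 3.8712 + 4.9177 = 8.7889.
Closed form (all zeros inside, monic): I(r) = n·log(r) = 4·log(9) = 8.7889. ✓

I(r) ≈ 8.7889.


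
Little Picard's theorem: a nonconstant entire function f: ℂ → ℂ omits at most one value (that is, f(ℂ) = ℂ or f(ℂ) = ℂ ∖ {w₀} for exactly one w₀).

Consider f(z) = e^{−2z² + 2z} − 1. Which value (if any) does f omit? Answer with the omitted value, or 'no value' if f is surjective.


Little Picard bounds the complement of f(ℂ) to at most one point.
The exponent g(z) = −2z² + 2z is a nonconstant polynomial, hence surjective onto ℂ. So e^{g(z)} takes every value in {e^w : w ∈ ℂ} = ℂ ∖ {0}. Adding -1 shifts the range to ℂ ∖ {-1}. f omits exactly -1.

Omitted value: -1.


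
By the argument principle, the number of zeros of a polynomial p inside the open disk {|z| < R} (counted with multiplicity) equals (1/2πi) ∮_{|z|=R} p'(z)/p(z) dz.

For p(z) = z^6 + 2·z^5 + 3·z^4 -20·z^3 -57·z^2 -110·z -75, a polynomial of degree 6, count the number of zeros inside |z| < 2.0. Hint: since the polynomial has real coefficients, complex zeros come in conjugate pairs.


The zeros of p are: 3, (-1 + 2i), (-1 - 2i), (-1 + 2i), (-1 - 2i), -1.
Their magnitudes are: 3, 2.236, 2.236, 2.236, 2.236, 1.
Zeros with |z| < R = 2.0: -1.
Count = 1.
By the argument principle, (1/2πi) ∮_{|z|=R} p'(z)/p(z) dz equals exactly this count.

Number of zeros inside |z| < 2.0: 1.


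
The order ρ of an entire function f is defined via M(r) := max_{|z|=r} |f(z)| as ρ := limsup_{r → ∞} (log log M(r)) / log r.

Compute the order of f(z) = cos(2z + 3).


cos(w) is a linear combination of e^{iw} and e^{−iw} (or e^w, e^{−w} in the hyperbolic case), so |cos(w)| ≤ e^{|w|}. With w = 2z + 3, |w| ≤ 2|z| + 3 = 2r + 3 on |z| = r, giving M(r) ≤ e^{2r + 3}, so ρ ≤ 1. On a suitable ray (z = it for sin/cos; z = t for sinh/cosh, t real → ∞), |cos(2z + 3)| grows like e^{2|t|}/2, so ρ ≥ 1. Hence ρ = 1.
Therefore ρ = 1.

Order ρ = 1.


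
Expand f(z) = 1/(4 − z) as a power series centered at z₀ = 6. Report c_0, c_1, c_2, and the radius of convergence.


Let w = z − z₀, so z = z₀ + w.
Then 4 − z = 4 − (z₀ + w) = (4 − z₀) − w = -2 − w.
f(z) = 1/(-2 − w) = (1/(-2)) · 1/(1 − w/(-2)) = Σ_{n≥0} w^n / (-2)^(n+1).
So c_n = 1/(-2)^(n+1):
  c_0 = 1/(-2)^1 = -1/2.
  c_1 = 1/(-2)^2 = 1/4.
  c_2 = 1/(-2)^3 = -1/8.
The series is valid for |w/d| < 1, i.e. |z − z₀| < |d|.
Radius of convergence: R = |4 − z₀| = |-2| = 2 (distance from z₀ to the singularity z = 4).

c_0 = -1/2, c_1 = 1/4, c_2 = -1/8; R = 2.


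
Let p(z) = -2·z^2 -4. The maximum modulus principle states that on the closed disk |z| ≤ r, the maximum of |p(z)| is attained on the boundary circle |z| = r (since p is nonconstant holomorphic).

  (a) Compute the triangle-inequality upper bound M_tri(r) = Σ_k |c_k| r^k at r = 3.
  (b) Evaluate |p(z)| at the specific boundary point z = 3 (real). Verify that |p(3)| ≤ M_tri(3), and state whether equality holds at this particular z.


Coefficients: c_0 = -4, c_1 = 0, c_2 = -2. Radius r = 3.
Part (a). Triangle bound: M_tri(r) = Σ_k |c_k| r^k
  = |-4|·3^0 + |0|·3^1 + |-2|·3^2
  = 4 + 0 + 18 = 22.
This bounds M(r) := max_{|z|=r} |p(z)| from above; equality holds iff all terms c_k z^k can be made to align in phase at a single z on |z|=r.
Part (b). At z = 3 (real, on the circle |z| = r):
  p(3) = (-4)·3^0 + (0)·3^1 + (-2)·3^2 = -22.
  |p(3)| = 22.
Since all nonzero coefficients share the same sign, |p(3)| = 22 = M_tri(3); the triangle bound is attained at z = 3, so in fact M(r) = 22.

M_tri(3) = 22; |p(3)| = 22; equality at z=3: yes.


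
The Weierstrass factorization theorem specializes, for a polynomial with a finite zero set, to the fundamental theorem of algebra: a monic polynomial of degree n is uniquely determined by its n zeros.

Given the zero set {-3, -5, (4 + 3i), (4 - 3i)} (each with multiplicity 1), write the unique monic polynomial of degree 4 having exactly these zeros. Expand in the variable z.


The polynomial is p(z) = ∏_{α ∈ S} (z − α), where S = {-3, -5, (4 + 3i), (4 - 3i)}.
Expanding the product yields: p(z) = z^4 -24·z^2 + 80·z + 375.
Note conjugate pairs combine to real quadratics: (z − (4+3i))(z − (4−3i)) = z² − 8z + 25.
The resulting polynomial has degree 4 and real coefficients as required.

p(z) = z^4 -24·z^2 + 80·z + 375.


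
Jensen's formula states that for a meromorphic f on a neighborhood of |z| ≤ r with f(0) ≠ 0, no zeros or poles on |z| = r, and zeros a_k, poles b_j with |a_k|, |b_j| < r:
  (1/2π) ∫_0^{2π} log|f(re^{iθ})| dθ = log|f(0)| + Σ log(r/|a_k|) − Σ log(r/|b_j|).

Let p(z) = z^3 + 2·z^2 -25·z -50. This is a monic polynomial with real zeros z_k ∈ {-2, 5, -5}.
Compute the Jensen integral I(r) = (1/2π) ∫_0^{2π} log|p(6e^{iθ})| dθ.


Zeros: -5, -2, 5; r = 6.
Inside |z| < r: -5, -2, 5. Outside (|z| ≥ r): ∅.
p(0) = -50, so log|p(0)| = log(50) = 3.9120.
Apply Jensen: I(r) = log|p(0)| + Σ_k log(r/|z_k|), summed over zeros inside |z| < r.
  log(r/|z_k|) for z_k = -2: log(6/2) = 1.0986
  log(r/|z_k|) for z_k = 5: log(6/5) = 0.1823
  log(r/|z_k|) for z_k = -5: log(6/5) = 0.1823
Sum over inside zeros: 1.4633.
I(r) = log|p(0)| + (inside sum) = 3.9120 + 1.4633 = 5.3753.
Closed form (all zeros inside, monic): I(r) = n·log(r) = 3·log(6) = 5.3753. ✓

I(r) ≈ 5.3753.


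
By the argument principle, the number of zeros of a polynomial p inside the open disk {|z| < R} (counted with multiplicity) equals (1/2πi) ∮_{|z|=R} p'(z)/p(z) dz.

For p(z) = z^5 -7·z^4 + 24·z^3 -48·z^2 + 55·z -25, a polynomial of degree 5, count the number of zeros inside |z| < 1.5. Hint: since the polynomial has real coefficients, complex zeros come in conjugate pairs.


The zeros of p are: 1, (1 + 2i), (1 - 2i), (2 + 1i), (2 - 1i).
Their magnitudes are: 1, 2.236, 2.236, 2.236, 2.236.
Zeros with |z| < R = 1.5: 1.
Count = 1.
By the argument principle, (1/2πi) ∮_{|z|=R} p'(z)/p(z) dz equals exactly this count.

Number of zeros inside |z| < 1.5: 1.


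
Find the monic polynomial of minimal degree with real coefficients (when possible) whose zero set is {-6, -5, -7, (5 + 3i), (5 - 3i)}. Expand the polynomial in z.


The polynomial is p(z) = ∏_{α ∈ S} (z − α), where S = {-6, -5, -7, (5 + 3i), (5 - 3i)}.
Expanding the product yields: p(z) = z^5 + 8·z^4 -39·z^3 -248·z^2 + 1538·z + 7140.
Note conjugate pairs combine to real quadratics: (z − (5+3i))(z − (5−3i)) = z² − 10z + 34.
The resulting polynomial has degree 5 and real coefficients as required.

p(z) = z^5 + 8·z^4 -39·z^3 -248·z^2 + 1538·z + 7140.


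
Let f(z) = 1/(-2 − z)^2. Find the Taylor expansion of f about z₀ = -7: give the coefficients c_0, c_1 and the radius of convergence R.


Let w = z − z₀, so z = z₀ + w.
Then -2 − z = -2 − (z₀ + w) = (-2 − z₀) − w = 5 − w.
f(z) = 1/(5 − w)^2 = (1/(5)^2) · (1 − w/(5))^{−2}.
By the binomial series (1−u)^{−2} = Σ_{n≥0} C(n+1, 1) u^n for |u|<1, with u = w/(5):
  c_n = C(n+1, 1) / (5)^(n+2).
  c_0 = 1/(5)^2 = 1/25.
  c_1 = 2/(5)^3 = 2/125.
The series is valid for |w/d| < 1, i.e. |z − z₀| < |d|.
Radius of convergence: R = |-2 − z₀| = |5| = 5 (distance from z₀ to the singularity z = -2).

c_0 = 1/25, c_1 = 2/125; R = 5.


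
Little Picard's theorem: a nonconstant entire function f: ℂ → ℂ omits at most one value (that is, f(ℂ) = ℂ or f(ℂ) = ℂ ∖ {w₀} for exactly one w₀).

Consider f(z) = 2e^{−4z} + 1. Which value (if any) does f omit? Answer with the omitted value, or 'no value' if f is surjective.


Little Picard bounds the complement of f(ℂ) to at most one point.
e^{−4z} is never zero on ℂ, so 2·e^{−4z} takes every value in ℂ ∖ {0}. Adding 1 shifts the range to ℂ ∖ {1}. Thus f omits exactly the value 1.

Omitted value: 1.


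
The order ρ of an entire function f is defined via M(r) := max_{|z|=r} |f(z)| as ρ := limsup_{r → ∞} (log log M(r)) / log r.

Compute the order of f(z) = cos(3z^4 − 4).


Write cos(w) = (e^{iw} ± e^{−iw})/(2 or 2i), so |cos(w)| ≤ e^{|w|}. With w = 3z^4 − 4, |w| ≤ 3r^4 + 4 on |z|=r, giving M(r) ≤ e^{3r^4 + 4} and ρ ≤ 4. For the lower bound, choose z on |z|=r with 3z^4 purely imaginary of modulus 3r^4; then |cos(3z^4 − 4)| grows like e^{3r^4}/2, so ρ ≥ 4. Hence ρ = 4.
Therefore ρ = 4.

Order ρ = 4.


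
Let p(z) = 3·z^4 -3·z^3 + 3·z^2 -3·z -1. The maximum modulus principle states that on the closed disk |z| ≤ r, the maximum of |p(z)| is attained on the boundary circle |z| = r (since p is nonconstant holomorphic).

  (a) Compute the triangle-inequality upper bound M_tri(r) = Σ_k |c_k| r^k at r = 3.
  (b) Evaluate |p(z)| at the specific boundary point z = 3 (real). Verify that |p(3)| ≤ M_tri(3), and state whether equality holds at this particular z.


Coefficients: c_0 = -1, c_1 = -3, c_2 = 3, c_3 = -3, c_4 = 3. Radius r = 3.
Part (a). Triangle bound: M_tri(r) = Σ_k |c_k| r^k
  = |-1|·3^0 + |-3|·3^1 + |3|·3^2 + |-3|·3^3 + |3|·3^4
  = 1 + 9 + 27 + 81 + 243 = 361.
This bounds M(r) := max_{|z|=r} |p(z)| from above; equality holds iff all terms c_k z^k can be made to align in phase at a single z on |z|=r.
Part (b). At z = 3 (real, on the circle |z| = r):
  p(3) = (-1)·3^0 + (-3)·3^1 + (3)·3^2 + (-3)·3^3 + (3)·3^4 = 179.
  |p(3)| = 179.
Check: |p(3)| = 179 ≤ 361 = M_tri(3). ✓ Equality does not hold at z = 3 (the coefficients have mixed signs, so the terms do not all align in phase there).

M_tri(3) = 361; |p(3)| = 179; equality at z=3: no.


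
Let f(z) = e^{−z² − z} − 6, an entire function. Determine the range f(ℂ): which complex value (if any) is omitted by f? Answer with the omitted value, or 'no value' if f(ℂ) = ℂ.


Little Picard bounds the complement of f(ℂ) to at most one point.
The exponent g(z) = −z² − z is a nonconstant polynomial, hence surjective onto ℂ. So e^{g(z)} takes every value in {e^w : w ∈ ℂ} = ℂ ∖ {0}. Adding -6 shifts the range to ℂ ∖ {-6}. f omits exactly -6.

Omitted value: -6.


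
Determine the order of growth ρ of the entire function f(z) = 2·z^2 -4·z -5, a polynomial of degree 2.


|f(z)| ≤ Σ|c_k|·r^k = O(r^2) as r → ∞. Polynomial growth is O(e^{r^ε}) for every ε > 0 (since r^2/e^{r^ε} → 0), so ρ ≤ ε for all ε > 0, i.e. ρ = 0. Every nonconstant polynomial has order 0.
Therefore ρ = 0.

Order ρ = 0.


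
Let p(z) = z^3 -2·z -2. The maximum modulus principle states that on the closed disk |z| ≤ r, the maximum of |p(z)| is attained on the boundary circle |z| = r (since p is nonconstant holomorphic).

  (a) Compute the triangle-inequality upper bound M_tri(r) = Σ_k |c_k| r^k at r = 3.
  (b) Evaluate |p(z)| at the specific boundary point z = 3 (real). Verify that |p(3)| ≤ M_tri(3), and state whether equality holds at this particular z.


Coefficients: c_0 = -2, c_1 = -2, c_2 = 0, c_3 = 1. Radius r = 3.
Part (a). Triangle bound: M_tri(r) = Σ_k |c_k| r^k
  = |-2|·3^0 + |-2|·3^1 + |0|·3^2 + |1|·3^3
  = 2 + 6 + 0 + 27 = 35.
This bounds M(r) := max_{|z|=r} |p(z)| from above; equality holds iff all terms c_k z^k can be made to align in phase at a single z on |z|=r.
Part (b). At z = 3 (real, on the circle |z| = r):
  p(3) = (-2)·3^0 + (-2)·3^1 + (0)·3^2 + (1)·3^3 = 19.
  |p(3)| = 19.
Check: |p(3)| = 19 ≤ 35 = M_tri(3). ✓ Equality does not hold at z = 3 (the coefficients have mixed signs, so the terms do not all align in phase there).

M_tri(3) = 35; |p(3)| = 19; equality at z=3: no.


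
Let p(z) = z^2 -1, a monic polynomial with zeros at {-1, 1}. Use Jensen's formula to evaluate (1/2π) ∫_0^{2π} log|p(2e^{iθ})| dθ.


Zeros: -1, 1; r = 2.
Inside |z| < r: -1, 1. Outside (|z| ≥ r): ∅.
p(0) = -1, so log|p(0)| = log(1) = 0.0000.
Apply Jensen: I(r) = log|p(0)| + Σ_k log(r/|z_k|), summed over zeros inside |z| < r.
  log(r/|z_k|) for z_k = -1: log(2/1) = 0.6931
  log(r/|z_k|) for z_k = 1: log(2/1) = 0.6931
Sum over inside zeros: 1.3863.
I(r) = log|p(0)| + (inside sum) = 0.0000 + 1.3863 = 1.3863.
Closed form (all zeros inside, monic): I(r) = n·log(r) = 2·log(2) = 1.3863. ✓

I(r) ≈ 1.3863.


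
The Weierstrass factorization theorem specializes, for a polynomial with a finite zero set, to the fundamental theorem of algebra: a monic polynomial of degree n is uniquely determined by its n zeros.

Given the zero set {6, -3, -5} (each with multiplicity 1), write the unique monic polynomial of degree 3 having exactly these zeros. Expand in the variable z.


The polynomial is p(z) = ∏_{α ∈ S} (z − α), where S = {6, -3, -5}.
Expanding the product yields: p(z) = z^3 + 2·z^2 -33·z -90.
The resulting polynomial has degree 3 and real coefficients as required.

p(z) = z^3 + 2·z^2 -33·z -90.


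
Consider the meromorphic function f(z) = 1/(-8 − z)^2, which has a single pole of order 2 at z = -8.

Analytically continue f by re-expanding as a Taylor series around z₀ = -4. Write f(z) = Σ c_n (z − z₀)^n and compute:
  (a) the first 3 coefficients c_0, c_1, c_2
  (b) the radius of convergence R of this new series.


Let w = z − z₀, so z = z₀ + w.
Then -8 − z = -8 − (z₀ + w) = (-8 − z₀) − w = -4 − w.
f(z) = 1/(-4 − w)^2 = (1/(-4)^2) · (1 − w/(-4))^{−2}.
By the binomial series (1−u)^{−2} = Σ_{n≥0} C(n+1, 1) u^n for |u|<1, with u = w/(-4):
  c_n = C(n+1, 1) / (-4)^(n+2).
  c_0 = 1/(-4)^2 = 1/16.
  c_1 = 2/(-4)^3 = -1/32.
  c_2 = 3/(-4)^4 = 3/256.
The series is valid for |w/d| < 1, i.e. |z − z₀| < |d|.
Radius of convergence: R = |-8 − z₀| = |-4| = 4 (distance from z₀ to the singularity z = -8).

c_0 = 1/16, c_1 = -1/32, c_2 = 3/256; R = 4.


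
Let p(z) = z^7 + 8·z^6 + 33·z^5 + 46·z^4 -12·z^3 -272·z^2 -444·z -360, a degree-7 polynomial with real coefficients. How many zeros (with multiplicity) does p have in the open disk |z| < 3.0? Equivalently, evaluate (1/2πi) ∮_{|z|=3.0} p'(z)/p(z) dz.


The zeros of p are: (-1 + 1i), (-1 - 1i), (-1 + 2i), (-1 - 2i), 2, (-3 + 3i), (-3 - 3i).
Their magnitudes are: 1.414, 1.414, 2.236, 2.236, 2, 4.243, 4.243.
Zeros with |z| < R = 3.0: (-1 + 1i), (-1 - 1i), (-1 + 2i), (-1 - 2i), 2.
Count = 5.
By the argument principle, (1/2πi) ∮_{|z|=R} p'(z)/p(z) dz equals exactly this count.

Number of zeros inside |z| < 3.0: 5.


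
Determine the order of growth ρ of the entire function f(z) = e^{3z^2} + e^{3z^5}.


Each summand is entire of order 2 and 5 respectively (as in the single-exponential case). The order of a sum is at most the max of the orders, so ρ ≤ 5. For the lower bound: on |z|=r choose arg z so that 3z^5 is real positive; then |e^{3z^5}| = e^{3r^5} while |e^{3z^2}| ≤ e^{3r^2} = o(e^{3r^5}). So |f| ≥ e^{3r^5}(1 − o(1)) and ρ ≥ 5. Hence ρ = max(2, 5) = 5.
Therefore ρ = 5.

Order ρ = 5.


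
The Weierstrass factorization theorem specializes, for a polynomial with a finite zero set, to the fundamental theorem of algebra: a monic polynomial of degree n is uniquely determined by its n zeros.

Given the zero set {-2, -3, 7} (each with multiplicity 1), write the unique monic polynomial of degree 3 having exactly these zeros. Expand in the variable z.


The polynomial is p(z) = ∏_{α ∈ S} (z − α), where S = {-2, -3, 7}.
Expanding the product yields: p(z) = z^3 -2·z^2 -29·z -42.
The resulting polynomial has degree 3 and real coefficients as required.

p(z) = z^3 -2·z^2 -29·z -42.


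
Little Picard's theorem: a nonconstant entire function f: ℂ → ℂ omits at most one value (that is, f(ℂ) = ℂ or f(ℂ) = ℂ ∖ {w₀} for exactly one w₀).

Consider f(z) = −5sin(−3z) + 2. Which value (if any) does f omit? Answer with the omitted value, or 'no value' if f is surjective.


Little Picard bounds the complement of f(ℂ) to at most one point.
sin is entire and surjective onto ℂ: for every w ∈ ℂ, sin(ζ) = w has a solution ζ ∈ ℂ (e.g., via the complex inverse arcsin). With ζ = −3z this gives z = ζ/(-3). Then -5·sin(−3z) takes every value in -5·ℂ = ℂ, and adding 2 is a bijection of ℂ. So f is surjective and omits no value. (Note: only on the real line is sin bounded by [−1, 1].)

Omitted value: no value.


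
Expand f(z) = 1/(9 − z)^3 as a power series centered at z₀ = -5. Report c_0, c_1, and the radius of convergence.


Let w = z − z₀, so z = z₀ + w.
Then 9 − z = 9 − (z₀ + w) = (9 − z₀) − w = 14 − w.
f(z) = 1/(14 − w)^3 = (1/(14)^3) · (1 − w/(14))^{−3}.
By the binomial series (1−u)^{−3} = Σ_{n≥0} C(n+2, 2) u^n for |u|<1, with u = w/(14):
  c_n = C(n+2, 2) / (14)^(n+3).
  c_0 = 1/(14)^3 = 1/2744.
  c_1 = 3/(14)^4 = 3/38416.
The series is valid for |w/d| < 1, i.e. |z − z₀| < |d|.
Radius of convergence: R = |9 − z₀| = |14| = 14 (distance from z₀ to the singularity z = 9).

c_0 = 1/2744, c_1 = 3/38416; R = 14.


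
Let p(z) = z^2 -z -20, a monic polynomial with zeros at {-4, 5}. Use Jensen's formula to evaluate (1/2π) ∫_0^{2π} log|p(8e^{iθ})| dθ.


Zeros: -4, 5; r = 8.
Inside |z| < r: -4, 5. Outside (|z| ≥ r): ∅.
p(0) = -20, so log|p(0)| = log(20) = 2.9957.
Apply Jensen: I(r) = log|p(0)| + Σ_k log(r/|z_k|), summed over zeros inside |z| < r.
  log(r/|z_k|) for z_k = -4: log(8/4) = 0.6931
  log(r/|z_k|) for z_k = 5: log(8/5) = 0.4700
Sum over inside zeros: 1.1632.
I(r) = log|p(0)| + (inside sum) = 2.9957 + 1.1632 = 4.1589.
Closed form (all zeros inside, monic): I(r) = n·log(r) = 2·log(8) = 4.1589. ✓

I(r) ≈ 4.1589.


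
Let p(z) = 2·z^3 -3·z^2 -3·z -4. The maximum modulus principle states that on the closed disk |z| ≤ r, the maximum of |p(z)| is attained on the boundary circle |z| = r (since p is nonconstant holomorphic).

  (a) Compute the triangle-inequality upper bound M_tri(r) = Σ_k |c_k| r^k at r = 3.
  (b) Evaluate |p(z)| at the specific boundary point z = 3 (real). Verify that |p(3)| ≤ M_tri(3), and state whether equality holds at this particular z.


Coefficients: c_0 = -4, c_1 = -3, c_2 = -3, c_3 = 2. Radius r = 3.
Part (a). Triangle bound: M_tri(r) = Σ_k |c_k| r^k
  = |-4|·3^0 + |-3|·3^1 + |-3|·3^2 + |2|·3^3
  = 4 + 9 + 27 + 54 = 94.
This bounds M(r) := max_{|z|=r} |p(z)| from above; equality holds iff all terms c_k z^k can be made to align in phase at a single z on |z|=r.
Part (b). At z = 3 (real, on the circle |z| = r):
  p(3) = (-4)·3^0 + (-3)·3^1 + (-3)·3^2 + (2)·3^3 = 14.
  |p(3)| = 14.
Check: |p(3)| = 14 ≤ 94 = M_tri(3). ✓ Equality does not hold at z = 3 (the coefficients have mixed signs, so the terms do not all align in phase there).

M_tri(3) = 94; |p(3)| = 14; equality at z=3: no.


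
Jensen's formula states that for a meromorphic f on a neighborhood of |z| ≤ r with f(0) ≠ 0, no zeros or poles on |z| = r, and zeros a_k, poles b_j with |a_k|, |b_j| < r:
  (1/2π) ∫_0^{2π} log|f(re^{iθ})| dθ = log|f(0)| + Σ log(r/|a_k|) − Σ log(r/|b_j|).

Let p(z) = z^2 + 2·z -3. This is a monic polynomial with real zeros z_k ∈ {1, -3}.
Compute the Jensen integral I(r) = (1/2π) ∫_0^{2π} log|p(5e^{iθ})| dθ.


Zeros: -3, 1; r = 5.
Inside |z| < r: -3, 1. Outside (|z| ≥ r): ∅.
p(0) = -3, so log|p(0)| = log(3) = 1.0986.
Apply Jensen: I(r) = log|p(0)| + Σ_k log(r/|z_k|), summed over zeros inside |z| < r.
  log(r/|z_k|) for z_k = 1: log(5/1) = 1.6094
  log(r/|z_k|) for z_k = -3: log(5/3) = 0.5108
Sum over inside zeros: 2.1203.
I(r) = log|p(0)| + (inside sum) = 1.0986 + 2.1203 = 3.2189.
Closed form (all zeros inside, monic): I(r) = n·log(r) = 2·log(5) = 3.2189. ✓

I(r) ≈ 3.2189.


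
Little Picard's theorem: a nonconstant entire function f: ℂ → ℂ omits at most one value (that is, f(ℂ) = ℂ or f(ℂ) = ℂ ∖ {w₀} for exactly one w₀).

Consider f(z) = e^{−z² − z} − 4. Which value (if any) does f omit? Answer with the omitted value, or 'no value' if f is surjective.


Little Picard bounds the complement of f(ℂ) to at most one point.
The exponent g(z) = −z² − z is a nonconstant polynomial, hence surjective onto ℂ. So e^{g(z)} takes every value in {e^w : w ∈ ℂ} = ℂ ∖ {0}. Adding -4 shifts the range to ℂ ∖ {-4}. f omits exactly -4.

Omitted value: -4.


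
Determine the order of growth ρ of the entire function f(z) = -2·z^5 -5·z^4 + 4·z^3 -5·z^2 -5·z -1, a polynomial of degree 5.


|f(z)| ≤ Σ|c_k|·r^k = O(r^5) as r → ∞. Polynomial growth is O(e^{r^ε}) for every ε > 0 (since r^5/e^{r^ε} → 0), so ρ ≤ ε for all ε > 0, i.e. ρ = 0. Every nonconstant polynomial has order 0.
Therefore ρ = 0.

Order ρ = 0.


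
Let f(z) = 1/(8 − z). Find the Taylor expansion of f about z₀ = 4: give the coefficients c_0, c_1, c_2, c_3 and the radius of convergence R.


Let w = z − z₀, so z = z₀ + w.
Then 8 − z = 8 − (z₀ + w) = (8 − z₀) − w = 4 − w.
f(z) = 1/(4 − w) = (1/(4)) · 1/(1 − w/(4)) = Σ_{n≥0} w^n / (4)^(n+1).
So c_n = 1/(4)^(n+1):
  c_0 = 1/(4)^1 = 1/4.
  c_1 = 1/(4)^2 = 1/16.
  c_2 = 1/(4)^3 = 1/64.
  c_3 = 1/(4)^4 = 1/256.
The series is valid for |w/d| < 1, i.e. |z − z₀| < |d|.
Radius of convergence: R = |8 − z₀| = |4| = 4 (distance from z₀ to the singularity z = 8).

c_0 = 1/4, c_1 = 1/16, c_2 = 1/64, c_3 = 1/256; R = 4.


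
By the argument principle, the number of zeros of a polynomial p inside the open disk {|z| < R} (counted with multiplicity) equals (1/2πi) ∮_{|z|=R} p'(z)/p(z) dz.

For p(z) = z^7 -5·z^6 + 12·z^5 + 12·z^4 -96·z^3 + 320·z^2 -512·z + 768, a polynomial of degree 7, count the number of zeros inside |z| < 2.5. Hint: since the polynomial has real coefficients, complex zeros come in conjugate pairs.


The zeros of p are: (2 + 2i), (2 - 2i), (0 + 2i), (0 - 2i), (2 + 2i), (2 - 2i), -3.
Their magnitudes are: 2.828, 2.828, 2, 2, 2.828, 2.828, 3.
Zeros with |z| < R = 2.5: (0 + 2i), (0 - 2i).
Count = 2.
By the argument principle, (1/2πi) ∮_{|z|=R} p'(z)/p(z) dz equals exactly this count.

Number of zeros inside |z| < 2.5: 2.


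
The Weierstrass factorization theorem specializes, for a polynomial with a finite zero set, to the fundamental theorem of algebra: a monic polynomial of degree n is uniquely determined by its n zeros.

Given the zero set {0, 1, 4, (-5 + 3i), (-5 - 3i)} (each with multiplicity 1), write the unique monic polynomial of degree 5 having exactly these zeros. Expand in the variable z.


The polynomial is p(z) = ∏_{α ∈ S} (z − α), where S = {0, 1, 4, (-5 + 3i), (-5 - 3i)}.
Expanding the product yields: p(z) = z^5 + 5·z^4 -12·z^3 -130·z^2 + 136·z.
Note conjugate pairs combine to real quadratics: (z − (-5+3i))(z − (-5−3i)) = z² + 10z + 34.
The resulting polynomial has degree 5 and real coefficients as required.

p(z) = z^5 + 5·z^4 -12·z^3 -130·z^2 + 136·z.


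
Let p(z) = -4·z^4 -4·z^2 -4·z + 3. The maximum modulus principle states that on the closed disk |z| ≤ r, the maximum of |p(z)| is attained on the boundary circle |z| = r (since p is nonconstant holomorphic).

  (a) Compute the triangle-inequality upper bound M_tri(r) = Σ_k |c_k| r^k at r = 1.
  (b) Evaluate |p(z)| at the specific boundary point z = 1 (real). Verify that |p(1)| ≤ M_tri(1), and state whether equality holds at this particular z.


Coefficients: c_0 = 3, c_1 = -4, c_2 = -4, c_3 = 0, c_4 = -4. Radius r = 1.
Part (a). Triangle bound: M_tri(r) = Σ_k |c_k| r^k
  = |3|·1^0 + |-4|·1^1 + |-4|·1^2 + |0|·1^3 + |-4|·1^4
  = 3 + 4 + 4 + 0 + 4 = 15.
This bounds M(r) := max_{|z|=r} |p(z)| from above; equality holds iff all terms c_k z^k can be made to align in phase at a single z on |z|=r.
Part (b). At z = 1 (real, on the circle |z| = r):
  p(1) = (3)·1^0 + (-4)·1^1 + (-4)·1^2 + (0)·1^3 + (-4)·1^4 = -9.
  |p(1)| = 9.
Check: |p(1)| = 9 ≤ 15 = M_tri(1). ✓ Equality does not hold at z = 1 (the coefficients have mixed signs, so the terms do not all align in phase there).

M_tri(1) = 15; |p(1)| = 9; equality at z=1: no.


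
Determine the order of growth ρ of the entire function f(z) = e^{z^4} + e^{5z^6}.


Each summand is entire of order 4 and 6 respectively (as in the single-exponential case). The order of a sum is at most the max of the orders, so ρ ≤ 6. For the lower bound: on |z|=r choose arg z so that 5z^6 is real positive; then |e^{5z^6}| = e^{5r^6} while |e^{1z^4}| ≤ e^{1r^4} = o(e^{5r^6}). So |f| ≥ e^{5r^6}(1 − o(1)) and ρ ≥ 6. Hence ρ = max(4, 6) = 6.
Therefore ρ = 6.

Order ρ = 6.


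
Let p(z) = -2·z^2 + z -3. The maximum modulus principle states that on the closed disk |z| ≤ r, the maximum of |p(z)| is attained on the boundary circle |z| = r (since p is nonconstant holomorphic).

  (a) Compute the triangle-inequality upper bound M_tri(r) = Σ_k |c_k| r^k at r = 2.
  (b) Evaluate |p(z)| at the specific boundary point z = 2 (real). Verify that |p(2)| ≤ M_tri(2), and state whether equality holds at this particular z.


Coefficients: c_0 = -3, c_1 = 1, c_2 = -2. Radius r = 2.
Part (a). Triangle bound: M_tri(r) = Σ_k |c_k| r^k
  = |-3|·2^0 + |1|·2^1 + |-2|·2^2
  = 3 + 2 + 8 = 13.
This bounds M(r) := max_{|z|=r} |p(z)| from above; equality holds iff all terms c_k z^k can be made to align in phase at a single z on |z|=r.
Part (b). At z = 2 (real, on the circle |z| = r):
  p(2) = (-3)·2^0 + (1)·2^1 + (-2)·2^2 = -9.
  |p(2)| = 9.
Check: |p(2)| = 9 ≤ 13 = M_tri(2). ✓ Equality does not hold at z = 2 (the coefficients have mixed signs, so the terms do not all align in phase there).

M_tri(2) = 13; |p(2)| = 9; equality at z=2: no.


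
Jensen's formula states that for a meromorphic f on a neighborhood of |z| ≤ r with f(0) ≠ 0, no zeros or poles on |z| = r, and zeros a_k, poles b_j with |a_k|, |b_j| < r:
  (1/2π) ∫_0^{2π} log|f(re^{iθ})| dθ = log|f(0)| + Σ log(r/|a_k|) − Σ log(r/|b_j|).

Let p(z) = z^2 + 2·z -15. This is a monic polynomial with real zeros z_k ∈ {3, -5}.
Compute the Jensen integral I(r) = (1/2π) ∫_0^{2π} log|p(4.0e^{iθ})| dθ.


Zeros: -5, 3; r = 4.0.
Inside |z| < r: 3. Outside (|z| ≥ r): -5.
p(0) = -15, so log|p(0)| = log(15) = 2.7081.
Apply Jensen: I(r) = log|p(0)| + Σ_k log(r/|z_k|), summed over zeros inside |z| < r.
  log(r/|z_k|) for z_k = 3: log(4.0/3) = 0.2877
  Outside zeros (-5) contribute nothing to the Jensen sum.
Sum over inside zeros: 0.2877.
I(r) = log|p(0)| + (inside sum) = 2.7081 + 0.2877 = 2.9957.
Note: since some zeros are outside |z| ≤ r, the simplified n·log(r) form does NOT apply — only the inside zeros contribute.

I(r) ≈ 2.9957.


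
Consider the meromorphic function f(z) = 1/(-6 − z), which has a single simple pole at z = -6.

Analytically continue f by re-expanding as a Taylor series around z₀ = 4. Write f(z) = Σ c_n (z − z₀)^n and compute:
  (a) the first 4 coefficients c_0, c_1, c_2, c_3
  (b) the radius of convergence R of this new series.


Let w = z − z₀, so z = z₀ + w.
Then -6 − z = -6 − (z₀ + w) = (-6 − z₀) − w = -10 − w.
f(z) = 1/(-10 − w) = (1/(-10)) · 1/(1 − w/(-10)) = Σ_{n≥0} w^n / (-10)^(n+1).
So c_n = 1/(-10)^(n+1):
  c_0 = 1/(-10)^1 = -1/10.
  c_1 = 1/(-10)^2 = 1/100.
  c_2 = 1/(-10)^3 = -1/1000.
  c_3 = 1/(-10)^4 = 1/10000.
The series is valid for |w/d| < 1, i.e. |z − z₀| < |d|.
Radius of convergence: R = |-6 − z₀| = |-10| = 10 (distance from z₀ to the singularity z = -6).

c_0 = -1/10, c_1 = 1/100, c_2 = -1/1000, c_3 = 1/10000; R = 10.


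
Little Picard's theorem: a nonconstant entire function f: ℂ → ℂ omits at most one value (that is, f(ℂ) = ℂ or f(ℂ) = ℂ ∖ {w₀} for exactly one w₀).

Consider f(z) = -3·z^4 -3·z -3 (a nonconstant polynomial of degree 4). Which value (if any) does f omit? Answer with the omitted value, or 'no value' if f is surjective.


Little Picard bounds the complement of f(ℂ) to at most one point.
For every w ∈ ℂ, the equation p(z) − w = 0 is a nonconstant polynomial in z and hence has at least one root by the fundamental theorem of algebra. So p is surjective onto ℂ, omitting no value.

Omitted value: no value.


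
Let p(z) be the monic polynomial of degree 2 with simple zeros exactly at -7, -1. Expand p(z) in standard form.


The polynomial is p(z) = ∏_{α ∈ S} (z − α), where S = {-7, -1}.
Expanding the product yields: p(z) = z^2 + 8·z + 7.
The resulting polynomial has degree 2 and real coefficients as required.

p(z) = z^2 + 8·z + 7.


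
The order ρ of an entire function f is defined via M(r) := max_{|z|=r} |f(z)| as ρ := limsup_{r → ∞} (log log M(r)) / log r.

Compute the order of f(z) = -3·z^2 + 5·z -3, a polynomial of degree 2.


|f(z)| ≤ Σ|c_k|·r^k = O(r^2) as r → ∞. Polynomial growth is O(e^{r^ε}) for every ε > 0 (since r^2/e^{r^ε} → 0), so ρ ≤ ε for all ε > 0, i.e. ρ = 0. Every nonconstant polynomial has order 0.
Therefore ρ = 0.

Order ρ = 0.


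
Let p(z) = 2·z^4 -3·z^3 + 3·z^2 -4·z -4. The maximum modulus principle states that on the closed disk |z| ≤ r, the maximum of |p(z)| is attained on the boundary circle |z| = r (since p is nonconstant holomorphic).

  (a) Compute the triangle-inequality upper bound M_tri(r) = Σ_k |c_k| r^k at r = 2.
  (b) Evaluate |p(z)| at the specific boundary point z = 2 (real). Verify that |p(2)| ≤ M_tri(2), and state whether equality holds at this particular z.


Coefficients: c_0 = -4, c_1 = -4, c_2 = 3, c_3 = -3, c_4 = 2. Radius r = 2.
Part (a). Triangle bound: M_tri(r) = Σ_k |c_k| r^k
  = |-4|·2^0 + |-4|·2^1 + |3|·2^2 + |-3|·2^3 + |2|·2^4
  = 4 + 8 + 12 + 24 + 32 = 80.
This bounds M(r) := max_{|z|=r} |p(z)| from above; equality holds iff all terms c_k z^k can be made to align in phase at a single z on |z|=r.
Part (b). At z = 2 (real, on the circle |z| = r):
  p(2) = (-4)·2^0 + (-4)·2^1 + (3)·2^2 + (-3)·2^3 + (2)·2^4 = 8.
  |p(2)| = 8.
Check: |p(2)| = 8 ≤ 80 = M_tri(2). ✓ Equality does not hold at z = 2 (the coefficients have mixed signs, so the terms do not all align in phase there).

M_tri(2) = 80; |p(2)| = 8; equality at z=2: no.


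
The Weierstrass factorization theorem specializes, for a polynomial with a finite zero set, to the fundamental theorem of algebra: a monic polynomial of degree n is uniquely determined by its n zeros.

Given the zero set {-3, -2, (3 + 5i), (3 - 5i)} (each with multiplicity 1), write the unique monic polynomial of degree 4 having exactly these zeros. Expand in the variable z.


The polynomial is p(z) = ∏_{α ∈ S} (z − α), where S = {-3, -2, (3 + 5i), (3 - 5i)}.
Expanding the product yields: p(z) = z^4 -z^3 + 10·z^2 + 134·z + 204.
Note conjugate pairs combine to real quadratics: (z − (3+5i))(z − (3−5i)) = z² − 6z + 34.
The resulting polynomial has degree 4 and real coefficients as required.

p(z) = z^4 -z^3 + 10·z^2 + 134·z + 204.


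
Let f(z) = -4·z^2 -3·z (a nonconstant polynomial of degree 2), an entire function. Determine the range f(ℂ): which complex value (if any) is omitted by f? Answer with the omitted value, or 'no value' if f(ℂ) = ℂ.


Little Picard bounds the complement of f(ℂ) to at most one point.
For every w ∈ ℂ, the equation p(z) − w = 0 is a nonconstant polynomial in z and hence has at least one root by the fundamental theorem of algebra. So p is surjective onto ℂ, omitting no value.

Omitted value: no value.


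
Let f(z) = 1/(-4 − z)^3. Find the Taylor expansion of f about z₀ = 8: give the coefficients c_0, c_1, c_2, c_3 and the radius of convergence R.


Let w = z − z₀, so z = z₀ + w.
Then -4 − z = -4 − (z₀ + w) = (-4 − z₀) − w = -12 − w.
f(z) = 1/(-12 − w)^3 = (1/(-12)^3) · (1 − w/(-12))^{−3}.
By the binomial series (1−u)^{−3} = Σ_{n≥0} C(n+2, 2) u^n for |u|<1, with u = w/(-12):
  c_n = C(n+2, 2) / (-12)^(n+3).
  c_0 = 1/(-12)^3 = -1/1728.
  c_1 = 3/(-12)^4 = 1/6912.
  c_2 = 6/(-12)^5 = -1/41472.
  c_3 = 10/(-12)^6 = 5/1492992.
The series is valid for |w/d| < 1, i.e. |z − z₀| < |d|.
Radius of convergence: R = |-4 − z₀| = |-12| = 12 (distance from z₀ to the singularity z = -4).

c_0 = -1/1728, c_1 = 1/6912, c_2 = -1/41472, c_3 = 5/1492992; R = 12.


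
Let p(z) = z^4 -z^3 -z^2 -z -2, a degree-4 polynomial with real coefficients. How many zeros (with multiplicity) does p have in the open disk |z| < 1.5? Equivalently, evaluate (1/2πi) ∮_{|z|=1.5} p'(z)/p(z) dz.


The zeros of p are: (0 + 1i), (0 - 1i), 2, -1.
Their magnitudes are: 1, 1, 2, 1.
Zeros with |z| < R = 1.5: (0 + 1i), (0 - 1i), -1.
Count = 3.
By the argument principle, (1/2πi) ∮_{|z|=R} p'(z)/p(z) dz equals exactly this count.

Number of zeros inside |z| < 1.5: 3.


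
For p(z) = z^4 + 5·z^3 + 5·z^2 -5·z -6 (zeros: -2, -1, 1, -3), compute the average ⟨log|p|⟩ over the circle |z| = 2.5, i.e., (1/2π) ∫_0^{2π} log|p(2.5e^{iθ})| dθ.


Zeros: -3, -2, -1, 1; r = 2.5.
Inside |z| < r: -2, -1, 1. Outside (|z| ≥ r): -3.
p(0) = -6, so log|p(0)| = log(6) = 1.7918.
Apply Jensen: I(r) = log|p(0)| + Σ_k log(r/|z_k|), summed over zeros inside |z| < r.
  log(r/|z_k|) for z_k = -2: log(2.5/2) = 0.2231
  log(r/|z_k|) for z_k = -1: log(2.5/1) = 0.9163
  log(r/|z_k|) for z_k = 1: log(2.5/1) = 0.9163
  Outside zeros (-3) contribute nothing to the Jensen sum.
Sum over inside zeros: 2.0557.
I(r) = log|p(0)| + (inside sum) = 1.7918 + 2.0557 = 3.8475.
Note: since some zeros are outside |z| ≤ r, the simplified n·log(r) form does NOT apply — only the inside zeros contribute.

I(r) ≈ 3.8475.


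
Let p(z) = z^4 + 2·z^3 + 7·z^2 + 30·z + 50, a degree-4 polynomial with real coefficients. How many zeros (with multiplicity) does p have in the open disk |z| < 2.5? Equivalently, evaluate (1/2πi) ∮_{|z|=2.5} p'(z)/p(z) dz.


The zeros of p are: (-2 + 1i), (-2 - 1i), (1 + 3i), (1 - 3i).
Their magnitudes are: 2.236, 2.236, 3.162, 3.162.
Zeros with |z| < R = 2.5: (-2 + 1i), (-2 - 1i).
Count = 2.
By the argument principle, (1/2πi) ∮_{|z|=R} p'(z)/p(z) dz equals exactly this count.

Number of zeros inside |z| < 2.5: 2.


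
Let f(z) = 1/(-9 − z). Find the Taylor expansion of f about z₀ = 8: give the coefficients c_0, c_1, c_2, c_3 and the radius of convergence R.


Let w = z − z₀, so z = z₀ + w.
Then -9 − z = -9 − (z₀ + w) = (-9 − z₀) − w = -17 − w.
f(z) = 1/(-17 − w) = (1/(-17)) · 1/(1 − w/(-17)) = Σ_{n≥0} w^n / (-17)^(n+1).
So c_n = 1/(-17)^(n+1):
  c_0 = 1/(-17)^1 = -1/17.
  c_1 = 1/(-17)^2 = 1/289.
  c_2 = 1/(-17)^3 = -1/4913.
  c_3 = 1/(-17)^4 = 1/83521.
The series is valid for |w/d| < 1, i.e. |z − z₀| < |d|.
Radius of convergence: R = |-9 − z₀| = |-17| = 17 (distance from z₀ to the singularity z = -9).

c_0 = -1/17, c_1 = 1/289, c_2 = -1/4913, c_3 = 1/83521; R = 17.


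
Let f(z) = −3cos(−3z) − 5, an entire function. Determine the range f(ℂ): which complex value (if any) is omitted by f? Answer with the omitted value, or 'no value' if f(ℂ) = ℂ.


Little Picard bounds the complement of f(ℂ) to at most one point.
cos is entire and surjective onto ℂ: for every w ∈ ℂ, cos(ζ) = w has a solution ζ ∈ ℂ (e.g., via the complex inverse arccos). With ζ = −3z this gives z = ζ/(-3). Then -3·cos(−3z) takes every value in -3·ℂ = ℂ, and adding -5 is a bijection of ℂ. So f is surjective and omits no value. (Note: only on the real line is cos bounded by [−1, 1].)

Omitted value: no value.


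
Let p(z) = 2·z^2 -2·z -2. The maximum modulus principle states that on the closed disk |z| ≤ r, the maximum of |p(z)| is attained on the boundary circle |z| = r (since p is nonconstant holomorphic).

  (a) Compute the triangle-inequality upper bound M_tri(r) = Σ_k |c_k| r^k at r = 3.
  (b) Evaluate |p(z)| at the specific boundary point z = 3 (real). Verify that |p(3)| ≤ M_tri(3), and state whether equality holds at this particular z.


Coefficients: c_0 = -2, c_1 = -2, c_2 = 2. Radius r = 3.
Part (a). Triangle bound: M_tri(r) = Σ_k |c_k| r^k
  = |-2|·3^0 + |-2|·3^1 + |2|·3^2
  = 2 + 6 + 18 = 26.
This bounds M(r) := max_{|z|=r} |p(z)| from above; equality holds iff all terms c_k z^k can be made to align in phase at a single z on |z|=r.
Part (b). At z = 3 (real, on the circle |z| = r):
  p(3) = (-2)·3^0 + (-2)·3^1 + (2)·3^2 = 10.
  |p(3)| = 10.
Check: |p(3)| = 10 ≤ 26 = M_tri(3). ✓ Equality does not hold at z = 3 (the coefficients have mixed signs, so the terms do not all align in phase there).

M_tri(3) = 26; |p(3)| = 10; equality at z=3: no.
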